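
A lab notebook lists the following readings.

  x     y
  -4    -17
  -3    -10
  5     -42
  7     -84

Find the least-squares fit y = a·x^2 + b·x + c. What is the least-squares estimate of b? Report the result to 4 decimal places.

b = -1.1398

MᵀM·[a, b, c]ᵀ = Mᵀy reads: 3363·a + 377·b + 99·c = -5528;  377·a + 99·b + 5·c = -700;  99·a + 5·b + 4·c = -153.
Inverting the 3×3 Gram matrix, [a, b, c]ᵀ = [-16330/10261, -11695/10261, 26303/10261]ᵀ.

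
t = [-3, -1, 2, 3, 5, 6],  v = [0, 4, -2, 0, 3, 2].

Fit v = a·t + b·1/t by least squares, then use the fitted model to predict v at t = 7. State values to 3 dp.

Forming MᵀM = [[84, 6]; [6, 77/50]] and Mᵀv = [19, -61/15]ᵀ gives MᵀM·[a, b]ᵀ = Mᵀv.
Δ = 84·(77/50) − 6² = 2334/25.
a = (19·(77/50) − 6·(-61/15))/(2334/25) = 2683/4668; b = (84·(-61/15) − 6·19)/(2334/25) = -5695/1167.
At t = 7: v̂ = (2683/4668)·(7) + (-5695/1167)·(1/7) = 36229/10892.

v̂ = 3.326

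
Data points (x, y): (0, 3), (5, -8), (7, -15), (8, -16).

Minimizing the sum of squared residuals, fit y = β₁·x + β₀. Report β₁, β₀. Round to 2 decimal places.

β₁ = -2.45, β₀ = 3.24

The normal system MᵀM·[β₁, β₀]ᵀ = Mᵀy is [[138, 20]; [20, 4]]·[β₁, β₀]ᵀ = [-273, -36]ᵀ.
det = 138·4 − 20² = 152.
β₁ = ((-273)·4 − 20·(-36))/152 = -93/38; β₀ = (138·(-36) − 20·(-273))/152 = 123/38.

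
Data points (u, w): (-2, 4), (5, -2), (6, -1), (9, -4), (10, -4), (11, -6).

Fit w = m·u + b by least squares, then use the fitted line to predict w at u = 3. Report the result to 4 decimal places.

ŵ = 0.3465

Entries of MᵀM: Σu·u = 367, Σu = 39, Σ1 = 6.
Right-hand side: Σu·w = -166, Σw = -13.
Determinant 367·6 − 39² = 681.
m = ((-166)·6 − 39·(-13))/681 = -163/227; b = (367·(-13) − 39·(-166))/681 = 1703/681.
At u = 3: ŵ = (-163/227)·(3) + (1703/681)·(1) = 236/681.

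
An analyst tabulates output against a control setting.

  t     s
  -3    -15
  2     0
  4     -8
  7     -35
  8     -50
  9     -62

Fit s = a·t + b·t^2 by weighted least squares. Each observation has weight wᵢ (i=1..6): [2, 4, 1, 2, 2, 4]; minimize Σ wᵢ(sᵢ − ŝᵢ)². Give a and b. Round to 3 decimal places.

Compute the Gram sums: Σwᵢ·t·t = 600, Σwᵢ·t·t^2 = 4668, Σwᵢ·t^2·t^2 = 39720.
Right-hand side: Σwᵢ·t·s = -3464, Σwᵢ·t^2·s = -30316.
MᵀWM·[a, b]ᵀ = MᵀWs becomes [[600, 4668]; [4668, 39720]]·[a, b]ᵀ = [-3464, -30316]ᵀ.
Δ = 600·39720 − 4668² = 2041776.
a = ((-3464)·39720 − 4668·(-30316))/2041776 = 27257/14179; b = (600·(-30316) − 4668·(-3464))/2041776 = -42076/42537.

a = 1.922, b = -0.989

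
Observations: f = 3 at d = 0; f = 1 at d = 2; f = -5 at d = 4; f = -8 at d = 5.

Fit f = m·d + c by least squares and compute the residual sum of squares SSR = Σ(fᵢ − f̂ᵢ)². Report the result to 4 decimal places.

With design matrix X, XᵀX = [[45, 11]; [11, 4]] and Xᵀf = [-58, -9]ᵀ.
Δ = 45·4 − 11² = 59.
m = ((-58)·4 − 11·(-9))/59 = -133/59; c = (45·(-9) − 11·(-58))/59 = 233/59.
Residuals: -56/59, 92/59, 4/59, -40/59; SSR = 224/59.

SSR = 3.7966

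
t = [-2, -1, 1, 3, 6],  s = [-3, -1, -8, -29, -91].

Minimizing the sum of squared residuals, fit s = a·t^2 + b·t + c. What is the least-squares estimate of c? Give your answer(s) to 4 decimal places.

c = -2.3170

Setting ∂/∂a … = 0 gives: 1395·a + 235·b + 51·c = -3558;  235·a + 51·b + 7·c = -634;  51·a + 7·b + 5·c = -132.
(Σt^2·t^2 = 1395, Σt^2·t = 235, Σt^2 = 51, Σt·t = 51, Σt = 7, Σ1 = 5, Σt^2·s = -3558, Σt·s = -634, Σs = -132.)
Solving the 3×3 system (Gaussian elimination) gives a = -5509/2899, b = -9732/2899, c = -6717/2899.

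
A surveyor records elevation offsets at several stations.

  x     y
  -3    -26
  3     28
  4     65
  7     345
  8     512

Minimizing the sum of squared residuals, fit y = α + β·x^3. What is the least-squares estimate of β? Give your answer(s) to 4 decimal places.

β = 0.9992

Compute the Gram sums: Σ1 = 5, Σx^3 = 919, Σx^3·x^3 = 385347.
Right-hand side: Σy = 924, Σx^3·y = 386097.
So MᵀM·[α, β]ᵀ = Mᵀy: [[5, 919]; [919, 385347]]·[α, β]ᵀ = [924, 386097]ᵀ.
Determinant 5·385347 − 919² = 1082174.
α = (924·385347 − 919·386097)/1082174 = 1237485/1082174; β = (5·386097 − 919·924)/1082174 = 1081329/1082174.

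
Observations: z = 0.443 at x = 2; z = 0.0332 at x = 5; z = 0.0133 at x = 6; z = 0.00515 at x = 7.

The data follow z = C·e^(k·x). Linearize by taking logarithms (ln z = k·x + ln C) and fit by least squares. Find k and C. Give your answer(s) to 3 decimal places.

Let Y = ln z. Fitting Y = k·x + ln C by least squares:
Σx = 20.0000, Σ(x)² = 114.0000, Σln z = -13.8081, Σx·ln z = -81.4557.
Equations: 114.0000·k + 20.0000·ln C = -81.4557;  20.0000·k + 4·ln C = -13.8081.
Δ = 114.0000·4 − (20.0000)² = 56.0000; k = (-81.4557·4 − 20.0000·-13.8081)/56.0000 = -0.88678, ln C = (114.0000·-13.8081 − 20.0000·-81.4557)/56.0000 = 0.98188, so C = exp(0.98188) = 2.66946.

k = -0.887, C = 2.669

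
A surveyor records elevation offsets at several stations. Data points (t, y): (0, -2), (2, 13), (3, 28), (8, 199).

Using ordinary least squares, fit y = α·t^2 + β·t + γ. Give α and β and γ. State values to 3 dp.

α = 2.998, β = 1.120, γ = -1.846

Setting ∂/∂α … = 0 gives: 4193·α + 547·β + 77·γ = 13040;  547·α + 77·β + 13·γ = 1702;  77·α + 13·β + 4·γ = 238.
Inverting the 3×3 Gram matrix, [α, β, γ]ᵀ = [4089/1364, 1527/1364, -1259/682]ᵀ.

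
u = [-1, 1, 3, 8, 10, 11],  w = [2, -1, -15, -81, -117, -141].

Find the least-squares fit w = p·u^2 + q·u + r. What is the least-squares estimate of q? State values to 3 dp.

q = -2.579

Sums needed: Σu^2·u^2 = 28820, Σu^2·u = 2870, Σu^2 = 296, Σu·u = 296, Σu = 32, Σ1 = 6.
Right-hand side: Σu^2·w = -34079, Σu·w = -3417, Σw = -353.
Normal equations: [[28820, 2870, 296]; [2870, 296, 32]; [296, 32, 6]]·[p, q, r]ᵀ = [-34079, -3417, -353]ᵀ.
Row-reducing yields p = -160891/171546, q = -442379/171546, r = 68007/57182.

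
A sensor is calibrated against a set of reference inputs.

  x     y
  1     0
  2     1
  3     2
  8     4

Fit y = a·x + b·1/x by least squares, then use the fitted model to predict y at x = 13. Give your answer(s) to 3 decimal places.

Sums needed: Σx·x = 78, Σx·1/x = 4, Σ1/x·1/x = 793/576.
And Σx·y = 40, Σ1/x·y = 5/3.
MᵀM·[a, b]ᵀ = Mᵀy becomes [[78, 4]; [4, 793/576]]·[a, b]ᵀ = [40, 5/3]ᵀ.
Eliminating b: (793/576)·(row 1) − 4·(row 2) gives (8773/96)·a = (793/576)·40 − 4·(5/3) = 3485/72, so a = 13940/26319.
Then b = ((5/3) − 4·(13940/26319))/(793/576) = -2880/8773.
At x = 13: ŷ = (13940/26319)·(13) + (-2880/8773)·(1/13) = 2347220/342147.

ŷ = 6.860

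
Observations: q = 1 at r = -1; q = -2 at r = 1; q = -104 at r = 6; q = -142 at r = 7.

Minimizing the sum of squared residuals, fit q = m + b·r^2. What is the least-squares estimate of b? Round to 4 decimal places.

b = -2.9505

From the data, Σ1 = 4, Σr^2 = 87, Σr^2·r^2 = 3699.
And Σq = -247, Σr^2·q = -10703.
MᵀM·[m, b]ᵀ = Mᵀq becomes [[4, 87]; [87, 3699]]·[m, b]ᵀ = [-247, -10703]ᵀ.
det = 4·3699 − 87² = 7227.
m = ((-247)·3699 − 87·(-10703))/7227 = 5836/2409; b = (4·(-10703) − 87·(-247))/7227 = -21323/7227.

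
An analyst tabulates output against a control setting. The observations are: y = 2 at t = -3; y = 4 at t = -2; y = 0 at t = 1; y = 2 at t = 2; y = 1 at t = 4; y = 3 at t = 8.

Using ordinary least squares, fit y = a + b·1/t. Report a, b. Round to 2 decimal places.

a = 2.36, b = -2.07

The normal equations are: 6·a + (25/24)·b = 12;  (25/24)·a + (973/576)·b = -25/24.
Determinant 6·(973/576) − (25/24)² = 5213/576.
a = (12·(973/576) − (25/24)·(-25/24))/(5213/576) = 12301/5213; b = (6·(-25/24) − (25/24)·12)/(5213/576) = -10800/5213.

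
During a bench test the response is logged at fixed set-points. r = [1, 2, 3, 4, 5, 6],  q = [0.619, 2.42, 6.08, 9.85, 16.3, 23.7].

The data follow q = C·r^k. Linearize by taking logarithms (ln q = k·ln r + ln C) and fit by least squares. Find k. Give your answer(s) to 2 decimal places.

Linearized form: ln q = k·ln r + ln C. From the 6 transformed points,
Σln r = 6.5793, Σ(ln r)² = 9.4099, Σln q = 10.4532, Σln r·ln q = 15.9307.
Equations: 9.4099·k + 6.5793·ln C = 15.9307;  6.5793·k + 6·ln C = 10.4532.
Slope k = (n·Σln r·ln q − Σln r·Σln q)/(n·Σ(ln r)² − (Σln r)²) = (6·15.9307 − 6.5793·10.4532)/13.1729 = 2.03521; ln C = (Σln q − k·Σln r)/n = -0.48948.

k = 2.04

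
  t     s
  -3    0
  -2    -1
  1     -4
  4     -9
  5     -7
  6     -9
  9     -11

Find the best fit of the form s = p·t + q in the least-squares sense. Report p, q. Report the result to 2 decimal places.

p = -0.95, q = -3.15

The normal equations are: 172·p + 20·q = -226;  20·p + 7·q = -41.
Eliminating q: 7·(row 1) − 20·(row 2) gives 804·p = 7·(-226) − 20·(-41) = -762, so p = -127/134.
Then q = ((-41) − 20·(-127/134))/7 = -211/67.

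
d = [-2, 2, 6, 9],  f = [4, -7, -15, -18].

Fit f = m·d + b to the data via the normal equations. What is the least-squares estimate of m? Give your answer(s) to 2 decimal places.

m = -2.02

Setting ∂/∂m … = 0 gives: 125·m + 15·b = -274;  15·m + 4·b = -36.
Eliminating b: 4·(row 1) − 15·(row 2) gives 275·m = 4·(-274) − 15·(-36) = -556, so m = -556/275.
Then b = ((-36) − 15·(-556/275))/4 = -78/55.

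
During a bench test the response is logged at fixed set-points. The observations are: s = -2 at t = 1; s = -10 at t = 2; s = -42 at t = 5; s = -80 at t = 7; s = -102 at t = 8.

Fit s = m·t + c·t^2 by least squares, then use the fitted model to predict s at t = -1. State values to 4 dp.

ŝ = 0.1531

Compute the Gram sums: Σt·t = 143, Σt·t^2 = 989, Σt^2·t^2 = 7139.
Moment sums: Σt·s = -1608, Σt^2·s = -11540.
AᵀA·[m, c]ᵀ = Aᵀs becomes [[143, 989]; [989, 7139]]·[m, c]ᵀ = [-1608, -11540]ᵀ.
Eliminating c: 7139·(row 1) − 989·(row 2) gives 42756·m = 7139·(-1608) − 989·(-11540) = -66452, so m = -16613/10689.
Then c = ((-11540) − 989·(-16613/10689))/7139 = -14977/10689.
At t = -1: ŝ = (-16613/10689)·(-1) + (-14977/10689)·(1) = 1636/10689.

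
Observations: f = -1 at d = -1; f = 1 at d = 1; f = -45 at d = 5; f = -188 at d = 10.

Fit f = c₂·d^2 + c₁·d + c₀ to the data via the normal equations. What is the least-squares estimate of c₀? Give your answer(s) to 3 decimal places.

c₀ = 1.781

Compute the Gram sums: Σd^2·d^2 = 10627, Σd^2·d = 1125, Σd^2 = 127, Σd·d = 127, Σd = 15, Σ1 = 4.
For Mᵀf: Σd^2·f = -19925, Σd·f = -2103, Σf = -233.
Normal equations: [[10627, 1125, 127]; [1125, 127, 15]; [127, 15, 4]]·[c₂, c₁, c₀]ᵀ = [-19925, -2103, -233]ᵀ.
Solving the 3×3 system (Gaussian elimination) gives c₂ = -29609/15234, c₁ = 2273/5078, c₀ = 13567/7617.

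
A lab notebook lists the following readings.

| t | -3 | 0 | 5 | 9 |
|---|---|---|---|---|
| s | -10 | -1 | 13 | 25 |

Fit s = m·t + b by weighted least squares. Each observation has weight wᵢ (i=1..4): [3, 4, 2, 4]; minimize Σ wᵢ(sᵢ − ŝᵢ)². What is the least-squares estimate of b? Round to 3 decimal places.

Sums needed: Σwᵢ·t·t = 401, Σwᵢ·t = 37, Σwᵢ·1 = 13.
And Σwᵢ·t·s = 1120, Σwᵢ·s = 92.
So MᵀWM·[m, b]ᵀ = MᵀWs: [[401, 37]; [37, 13]]·[m, b]ᵀ = [1120, 92]ᵀ.
Δ = 401·13 − 37² = 3844.
m = (1120·13 − 37·92)/3844 = 2789/961; b = (401·92 − 37·1120)/3844 = -1137/961.

b = -1.183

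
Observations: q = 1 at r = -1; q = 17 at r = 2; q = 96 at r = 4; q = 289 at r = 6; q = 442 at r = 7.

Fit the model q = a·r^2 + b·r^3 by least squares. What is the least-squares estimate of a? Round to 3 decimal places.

a = 2.040

The normal equations are: 3970·a + 25638·b = 33667;  25638·a + 168466·b = 220309.
(Σr^2·r^2 = 3970, Σr^2·r^3 = 25638, Σr^3·r^3 = 168466, Σr^2·q = 33667, Σr^3·q = 220309.)
Determinant 3970·168466 − 25638² = 11502976.
a = (33667·168466 − 25638·220309)/11502976 = 2932835/1437872; b = (3970·220309 − 25638·33667)/11502976 = 1434023/1437872.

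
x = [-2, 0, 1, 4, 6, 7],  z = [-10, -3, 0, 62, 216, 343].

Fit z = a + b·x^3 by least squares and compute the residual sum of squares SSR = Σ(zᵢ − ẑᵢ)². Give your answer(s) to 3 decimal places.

SSR = 2.565

Forming MᵀM = [[6, 616]; [616, 168466]] and Mᵀz = [608, 168353]ᵀ gives MᵀM·[a, b]ᵀ = Mᵀz.
Determinant 6·168466 − 616² = 631340.
a = (608·168466 − 616·168353)/631340 = -63906/31567; b = (6·168353 − 616·608)/631340 = 63559/63134.
Residuals: 2472/31567, -30795/31567, 64253/63134, -12828/31567, 18006/31567, -17963/63134; SSR = 161941/63134.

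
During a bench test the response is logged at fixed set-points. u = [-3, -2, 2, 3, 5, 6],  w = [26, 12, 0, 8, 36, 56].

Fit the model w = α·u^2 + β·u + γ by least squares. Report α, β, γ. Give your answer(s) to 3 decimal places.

Forming MᵀM = [[2115, 341, 87]; [341, 87, 11]; [87, 11, 6]] and Mᵀw = [3270, 438, 138]ᵀ gives MᵀM·[α, β, γ]ᵀ = Mᵀw.
Row-reducing yields α = 25617/12050, β = -36213/12050, γ = -13953/6025.

α = 2.126, β = -3.005, γ = -2.316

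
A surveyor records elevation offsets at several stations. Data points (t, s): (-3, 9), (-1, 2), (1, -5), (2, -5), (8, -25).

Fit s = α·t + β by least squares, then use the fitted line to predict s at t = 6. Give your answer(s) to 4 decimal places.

ŝ = -18.7861

Forming XᵀX = [[79, 7]; [7, 5]] and Xᵀs = [-244, -24]ᵀ gives XᵀX·[α, β]ᵀ = Xᵀs.
det = 79·5 − 7² = 346.
α = ((-244)·5 − 7·(-24))/346 = -526/173; β = (79·(-24) − 7·(-244))/346 = -94/173.
At t = 6: ŝ = (-526/173)·(6) + (-94/173)·(1) = -3250/173.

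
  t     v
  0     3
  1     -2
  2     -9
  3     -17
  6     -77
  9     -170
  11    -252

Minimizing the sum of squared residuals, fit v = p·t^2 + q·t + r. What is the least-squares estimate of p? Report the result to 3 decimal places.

p = -2.001

Setting ∂/∂p … = 0 gives: 22596·p + 2312·q + 252·r = -47225;  2312·p + 252·q + 32·r = -4835;  252·p + 32·q + 7·r = -524.
(Σt^2·t^2 = 22596, Σt^2·t = 2312, Σt^2 = 252, Σt·t = 252, Σt = 32, Σ1 = 7, Σt^2·v = -47225, Σt·v = -4835, Σv = -524.)
Row-reducing yields p = -8413/4204, q = -23501/21020, r = 12069/5255.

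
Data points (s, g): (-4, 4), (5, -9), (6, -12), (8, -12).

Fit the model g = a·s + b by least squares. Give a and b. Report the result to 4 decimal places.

a = -1.4189, b = -1.9292

Compute the Gram sums: Σs·s = 141, Σs = 15, Σ1 = 4.
Right-hand side: Σs·g = -229, Σg = -29.
AᵀA·[a, b]ᵀ = Aᵀg becomes [[141, 15]; [15, 4]]·[a, b]ᵀ = [-229, -29]ᵀ.
Eliminating b: 4·(row 1) − 15·(row 2) gives 339·a = 4·(-229) − 15·(-29) = -481, so a = -481/339.
Then b = ((-29) − 15·(-481/339))/4 = -218/113.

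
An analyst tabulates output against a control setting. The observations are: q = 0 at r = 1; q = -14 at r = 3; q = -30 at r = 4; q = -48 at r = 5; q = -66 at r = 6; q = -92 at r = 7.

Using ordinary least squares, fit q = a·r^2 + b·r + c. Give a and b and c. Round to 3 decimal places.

a = -1.833, b = -0.705, c = 2.943

Normal-equation sums: Σr^2·r^2 = 4660, Σr^2·r = 776, Σr^2 = 136, Σr·r = 136, Σr = 26, Σ1 = 6.
Moment sums: Σr^2·q = -8690, Σr·q = -1442, Σq = -250.
So XᵀX·[a, b, c]ᵀ = Xᵀq: [[4660, 776, 136]; [776, 136, 26]; [136, 26, 6]]·[a, b, c]ᵀ = [-8690, -1442, -250]ᵀ.
Solving the 3×3 system (Gaussian elimination) gives a = -11/6, b = -74/105, c = 103/35.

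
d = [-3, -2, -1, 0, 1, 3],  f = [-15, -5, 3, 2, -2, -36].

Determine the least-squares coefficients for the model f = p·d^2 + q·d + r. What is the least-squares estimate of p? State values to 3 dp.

p = -3.167

From the data, Σd^2·d^2 = 180, Σd^2·d = -8, Σd^2 = 24, Σd·d = 24, Σd = -2, Σ1 = 6.
And Σd^2·f = -478, Σd·f = -58, Σf = -53.
Row-reducing yields p = -19/6, q = -227/70, r = 289/105.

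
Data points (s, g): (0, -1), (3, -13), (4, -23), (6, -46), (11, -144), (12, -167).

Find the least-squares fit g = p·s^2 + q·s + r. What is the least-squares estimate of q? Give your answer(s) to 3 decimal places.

With design matrix A, AᵀA = [[37010, 3366, 326]; [3366, 326, 36]; [326, 36, 6]] and Aᵀg = [-43613, -3995, -394]ᵀ.
Solving the 3×3 system (Gaussian elimination) gives p = -21437/20191, q = -245941/201910, r = -67837/100955.

q = -1.218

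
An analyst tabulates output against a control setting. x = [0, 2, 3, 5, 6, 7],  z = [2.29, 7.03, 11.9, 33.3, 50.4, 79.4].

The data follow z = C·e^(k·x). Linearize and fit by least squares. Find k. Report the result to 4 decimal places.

k = 0.5059

Linearized form: ln z = k·x + ln C. From the 6 transformed points,
Σx = 23.0000, Σ(x)² = 123.0000, Σln z = 17.0553, Σx·ln z = 82.9992.
Equations: 123.0000·k + 23.0000·ln C = 82.9992;  23.0000·k + 6·ln C = 17.0553.
Solving (det = 209.0000): k = 0.50585, ln C = 0.90346.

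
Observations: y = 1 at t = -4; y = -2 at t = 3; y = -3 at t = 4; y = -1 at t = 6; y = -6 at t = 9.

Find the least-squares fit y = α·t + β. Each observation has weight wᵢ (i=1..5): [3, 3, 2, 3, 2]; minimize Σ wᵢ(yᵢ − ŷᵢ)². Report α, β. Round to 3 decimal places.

From the data, Σwᵢ·t·t = 377, Σwᵢ·t = 41, Σwᵢ·1 = 13.
And Σwᵢ·t·y = -180, Σwᵢ·y = -24.
So MᵀWM·[α, β]ᵀ = MᵀWy: [[377, 41]; [41, 13]]·[α, β]ᵀ = [-180, -24]ᵀ.
Eliminating β: 13·(row 1) − 41·(row 2) gives 3220·α = 13·(-180) − 41·(-24) = -1356, so α = -339/805.
Then β = ((-24) − 41·(-339/805))/13 = -417/805.

α = -0.421, β = -0.518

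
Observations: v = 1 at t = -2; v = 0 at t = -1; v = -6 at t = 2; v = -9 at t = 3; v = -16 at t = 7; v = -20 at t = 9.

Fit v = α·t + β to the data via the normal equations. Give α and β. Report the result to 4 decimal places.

α = -1.9468, β = -2.4929

Compute the Gram sums: Σt·t = 148, Σt = 18, Σ1 = 6.
For Mᵀv: Σt·v = -333, Σv = -50.
Determinant 148·6 − 18² = 564.
α = ((-333)·6 − 18·(-50))/564 = -183/94; β = (148·(-50) − 18·(-333))/564 = -703/282.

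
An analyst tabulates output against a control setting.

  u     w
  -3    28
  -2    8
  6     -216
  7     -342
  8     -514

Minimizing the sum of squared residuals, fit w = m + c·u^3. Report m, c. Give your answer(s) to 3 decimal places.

m = 0.690, c = -1.003

The normal system MᵀM·[m, c]ᵀ = Mᵀw is [[5, 1036]; [1036, 427242]]·[m, c]ᵀ = [-1036, -427950]ᵀ.
det = 5·427242 − 1036² = 1062914.
m = ((-1036)·427242 − 1036·(-427950))/1062914 = 366744/531457; c = (5·(-427950) − 1036·(-1036))/1062914 = -533227/531457.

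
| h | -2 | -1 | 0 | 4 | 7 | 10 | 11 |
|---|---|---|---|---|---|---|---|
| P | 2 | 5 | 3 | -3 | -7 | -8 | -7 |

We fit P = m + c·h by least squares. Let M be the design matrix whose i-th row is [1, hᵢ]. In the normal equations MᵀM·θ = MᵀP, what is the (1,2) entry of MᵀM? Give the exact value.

Row 1 ↔ basis 1, column 2 ↔ basis h, so (MᵀM)_{1,2} = Σᵢ h = (1)·(-2) + (1)·(-1) + (1)·(0) + (1)·(4) + (1)·(7) + (1)·(10) + (1)·(11) = 29.

29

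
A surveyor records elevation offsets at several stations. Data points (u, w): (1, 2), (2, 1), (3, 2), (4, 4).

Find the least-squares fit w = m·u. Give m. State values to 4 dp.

m = 0.8667

With design matrix M, MᵀM = [[30]] and Mᵀw = [26]ᵀ.
m = 26/30 = 0.866667.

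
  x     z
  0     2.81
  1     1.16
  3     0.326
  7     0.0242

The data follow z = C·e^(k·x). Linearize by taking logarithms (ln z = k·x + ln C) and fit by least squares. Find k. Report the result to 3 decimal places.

With ln zᵢ as the transformed response and xᵢ as the regressor:
Sums: Σx = 11.0000, Σ(x)² = 59.0000, Σln z = -3.6607, Σx·ln z = -29.2640.
Normal system: [[59.0000, 11.0000]; [11.0000, 4]]·[k, ln C]ᵀ = [-29.2640, -3.6607]ᵀ.
Slope k = (n·Σx·ln z − Σx·Σln z)/(n·Σ(x)² − (Σx)²) = (4·-29.2640 − 11.0000·-3.6607)/115.0000 = -0.66773; ln C = (Σln z − k·Σx)/n = 0.92109.

k = -0.668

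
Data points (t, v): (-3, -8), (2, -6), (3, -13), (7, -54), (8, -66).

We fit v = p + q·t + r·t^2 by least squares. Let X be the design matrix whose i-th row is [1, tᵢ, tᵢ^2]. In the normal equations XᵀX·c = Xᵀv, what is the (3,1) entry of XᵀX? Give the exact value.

Row 3 ↔ basis t^2, column 1 ↔ basis 1, so (XᵀX)_{3,1} = Σᵢ t^2 = (9)·(1) + (4)·(1) + (9)·(1) + (49)·(1) + (64)·(1) = 135.

135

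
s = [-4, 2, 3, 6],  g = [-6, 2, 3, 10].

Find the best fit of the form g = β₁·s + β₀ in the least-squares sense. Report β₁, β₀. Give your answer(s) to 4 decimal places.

β₁ = 1.5403, β₀ = -0.4455

The normal equations are: 65·β₁ + 7·β₀ = 97;  7·β₁ + 4·β₀ = 9.
Eliminating β₀: 4·(row 1) − 7·(row 2) gives 211·β₁ = 4·97 − 7·9 = 325, so β₁ = 325/211.
Then β₀ = (9 − 7·(325/211))/4 = -94/211.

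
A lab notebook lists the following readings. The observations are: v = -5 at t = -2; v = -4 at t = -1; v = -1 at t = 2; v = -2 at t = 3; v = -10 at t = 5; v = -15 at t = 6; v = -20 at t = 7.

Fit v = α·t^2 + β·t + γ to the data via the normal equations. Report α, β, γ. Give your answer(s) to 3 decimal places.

Normal-equation sums: Σt^2·t^2 = 4436, Σt^2·t = 710, Σt^2 = 128, Σt·t = 128, Σt = 20, Σ1 = 7.
For Mᵀv: Σt^2·v = -1816, Σt·v = -274, Σv = -57.
Row-reducing yields α = -9659/17467, β = 19534/17467, γ = -21421/17467.

α = -0.553, β = 1.118, γ = -1.226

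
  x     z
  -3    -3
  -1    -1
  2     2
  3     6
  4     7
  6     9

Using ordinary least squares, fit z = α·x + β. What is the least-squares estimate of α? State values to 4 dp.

α = 1.4103

Entries of AᵀA: Σx·x = 75, Σx = 11, Σ1 = 6.
And Σx·z = 114, Σz = 20.
Normal equations: [[75, 11]; [11, 6]]·[α, β]ᵀ = [114, 20]ᵀ.
Determinant 75·6 − 11² = 329.
α = (114·6 − 11·20)/329 = 464/329; β = (75·20 − 11·114)/329 = 246/329.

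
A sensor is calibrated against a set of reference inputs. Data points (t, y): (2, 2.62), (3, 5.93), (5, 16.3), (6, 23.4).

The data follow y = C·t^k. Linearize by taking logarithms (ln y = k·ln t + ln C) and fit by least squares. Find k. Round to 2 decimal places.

Linearized form: ln y = k·ln t + ln C. From the 4 transformed points,
AᵀA = [[7.4881, 5.1930]; [5.1930, 4]], rhs = [12.7643, 8.6871]ᵀ  (here Σln t = 5.1930, Σ(ln t)² = 7.4881, Σln y = 8.6871, Σln t·ln y = 12.7643).
Solving (det = 2.9856): k = 1.99144, ln C = -0.41359.

k = 1.99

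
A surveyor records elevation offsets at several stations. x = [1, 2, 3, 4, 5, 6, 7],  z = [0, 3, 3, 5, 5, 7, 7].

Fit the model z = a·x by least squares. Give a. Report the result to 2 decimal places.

Forming MᵀM = [[140]] and Mᵀz = [151]ᵀ gives MᵀM·[a]ᵀ = Mᵀz.
Hence a = 151 / 140 ≈ 1.07857.

a = 1.08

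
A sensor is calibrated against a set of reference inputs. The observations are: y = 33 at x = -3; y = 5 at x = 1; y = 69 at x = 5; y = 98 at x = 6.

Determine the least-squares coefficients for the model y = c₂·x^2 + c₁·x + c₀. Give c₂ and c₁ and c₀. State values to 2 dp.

c₂ = 2.84, c₁ = -1.25, c₀ = 3.64

Compute the Gram sums: Σx^2·x^2 = 2003, Σx^2·x = 315, Σx^2 = 71, Σx·x = 71, Σx = 9, Σ1 = 4.
Right-hand side: Σx^2·y = 5555, Σx·y = 839, Σy = 205.
Solving the 3×3 system (Gaussian elimination) gives c₂ = 9651/3398, c₁ = -4231/3398, c₀ = 6181/1699.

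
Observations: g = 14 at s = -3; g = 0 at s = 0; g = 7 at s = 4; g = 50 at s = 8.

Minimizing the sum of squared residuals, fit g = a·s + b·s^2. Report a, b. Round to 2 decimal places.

Entries of AᵀA: Σs·s = 89, Σs·s^2 = 549, Σs^2·s^2 = 4433.
Right-hand side: Σs·g = 386, Σs^2·g = 3438.
Normal equations: [[89, 549]; [549, 4433]]·[a, b]ᵀ = [386, 3438]ᵀ.
det = 89·4433 − 549² = 93136.
a = (386·4433 − 549·3438)/93136 = -44081/23284; b = (89·3438 − 549·386)/93136 = 23517/23284.

a = -1.89, b = 1.01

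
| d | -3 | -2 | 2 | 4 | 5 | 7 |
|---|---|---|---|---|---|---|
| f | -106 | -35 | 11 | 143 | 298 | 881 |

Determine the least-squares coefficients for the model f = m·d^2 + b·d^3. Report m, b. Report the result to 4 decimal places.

Compute the Gram sums: Σd^2·d^2 = 3395, Σd^2·d^3 = 20713, Σd^3·d^3 = 138227.
Moment sums: Σd^2·f = 51857, Σd^3·f = 351815.
Δ = 3395·138227 − 20713² = 40252296.
m = (51857·138227 − 20713·351815)/40252296 = -29776639/10063074; b = (3395·351815 − 20713·51857)/40252296 = 4296353/1437582.

m = -2.9590, b = 2.9886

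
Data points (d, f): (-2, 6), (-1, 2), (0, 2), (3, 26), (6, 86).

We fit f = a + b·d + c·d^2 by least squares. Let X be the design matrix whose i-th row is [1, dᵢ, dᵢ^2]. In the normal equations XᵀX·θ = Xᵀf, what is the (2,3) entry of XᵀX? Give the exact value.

Row 2 ↔ basis d, column 3 ↔ basis d^2, so (XᵀX)_{2,3} = Σᵢ (d)·(d^2) = (-2)·(4) + (-1)·(1) + (0)·(0) + (3)·(9) + (6)·(36) = 234.

234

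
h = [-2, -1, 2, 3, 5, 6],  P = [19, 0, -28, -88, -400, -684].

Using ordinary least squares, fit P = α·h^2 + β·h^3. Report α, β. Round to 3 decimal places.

α = -0.990, β = -3.001

The normal system MᵀM·[α, β]ᵀ = MᵀP is [[2035, 11143]; [11143, 63139]]·[α, β]ᵀ = [-35452, -200496]ᵀ.
Eliminating β: 63139·(row 1) − 11143·(row 2) gives 4321416·α = 63139·(-35452) − 11143·(-200496) = -4276900, so α = -1069225/1080354.
Then β = ((-200496) − 11143·(-1069225/1080354))/63139 = -294721/98214.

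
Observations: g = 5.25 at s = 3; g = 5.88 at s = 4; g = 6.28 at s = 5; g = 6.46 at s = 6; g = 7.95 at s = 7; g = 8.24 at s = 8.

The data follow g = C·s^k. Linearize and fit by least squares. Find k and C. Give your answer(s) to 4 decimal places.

Linearized form: ln g = k·ln s + ln C. From the 6 transformed points,
Σln s = 9.9115, Σ(ln s)² = 17.0401, Σln g = 11.3150, Σln s·ln g = 18.9973.
Equations: 17.0401·k + 9.9115·ln C = 18.9973;  9.9115·k + 6·ln C = 11.3150.
Solving (det = 4.0036): k = 0.45860, ln C = 1.12827, so C = exp(1.12827) = 3.09029.

k = 0.4586, C = 3.0903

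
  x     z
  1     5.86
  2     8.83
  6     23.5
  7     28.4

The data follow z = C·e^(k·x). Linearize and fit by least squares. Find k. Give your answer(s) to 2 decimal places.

Taking logs, ln z = k·x + ln C, so regress ln z on x.
Σx = 16.0000, Σ(x)² = 90.0000, Σln z = 10.4497, Σx·ln z = 48.4912.
Equations: 90.0000·k + 16.0000·ln C = 48.4912;  16.0000·k + 4·ln C = 10.4497.
Slope k = (n·Σx·ln z − Σx·Σln z)/(n·Σ(x)² − (Σx)²) = (4·48.4912 − 16.0000·10.4497)/104.0000 = 0.25740; ln C = (Σln z − k·Σx)/n = 1.58282.

k = 0.26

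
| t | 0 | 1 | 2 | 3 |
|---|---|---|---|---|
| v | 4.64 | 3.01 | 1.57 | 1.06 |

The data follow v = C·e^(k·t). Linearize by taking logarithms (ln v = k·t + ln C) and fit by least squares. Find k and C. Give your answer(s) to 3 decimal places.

k = -0.508, C = 4.705

Linearized form: ln v = k·t + ln C. From the 4 transformed points,
Σt = 6.0000, Σ(t)² = 14.0000, Σln v = 3.1460, Σt·ln v = 2.1789.
Equations: 14.0000·k + 6.0000·ln C = 2.1789;  6.0000·k + 4·ln C = 3.1460.
Solving (det = 20.0000): k = -0.50802, ln C = 1.54853, so C = exp(1.54853) = 4.70455.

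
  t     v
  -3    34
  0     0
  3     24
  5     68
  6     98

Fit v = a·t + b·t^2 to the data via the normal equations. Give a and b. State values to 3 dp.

a = -1.869, b = 3.066

Entries of XᵀX: Σt·t = 79, Σt·t^2 = 341, Σt^2·t^2 = 2083.
And Σt·v = 898, Σt^2·v = 5750.
Normal equations: [[79, 341]; [341, 2083]]·[a, b]ᵀ = [898, 5750]ᵀ.
det = 79·2083 − 341² = 48276.
a = (898·2083 − 341·5750)/48276 = -2506/1341; b = (79·5750 − 341·898)/48276 = 4112/1341.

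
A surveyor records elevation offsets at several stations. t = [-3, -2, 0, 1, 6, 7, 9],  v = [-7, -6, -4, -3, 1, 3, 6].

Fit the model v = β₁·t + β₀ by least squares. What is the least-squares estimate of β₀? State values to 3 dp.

β₀ = -4.058

From the data, Σt·t = 180, Σt = 18, Σ1 = 7.
Right-hand side: Σt·v = 111, Σv = -10.
So XᵀX·[β₁, β₀]ᵀ = Xᵀv: [[180, 18]; [18, 7]]·[β₁, β₀]ᵀ = [111, -10]ᵀ.
Determinant 180·7 − 18² = 936.
β₁ = (111·7 − 18·(-10))/936 = 319/312; β₀ = (180·(-10) − 18·111)/936 = -211/52.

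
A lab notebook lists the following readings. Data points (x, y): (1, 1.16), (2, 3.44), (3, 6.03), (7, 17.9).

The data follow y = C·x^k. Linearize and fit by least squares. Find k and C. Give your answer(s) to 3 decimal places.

With ln yᵢ as the transformed response and ln xᵢ as the regressor:
Over the data: Σln x = 3.7377, Σ(ln x)² = 5.4740, Σln y = 6.0654, Σln x·ln y = 8.4439.
Normal system: [[5.4740, 3.7377]; [3.7377, 4]]·[k, ln C]ᵀ = [8.4439, 6.0654]ᵀ.
Δ = 5.4740·4 − (3.7377)² = 7.9257; k = (8.4439·4 − 3.7377·6.0654)/7.9257 = 1.40111, ln C = (5.4740·6.0654 − 3.7377·8.4439)/7.9257 = 0.20713, so C = exp(0.20713) = 1.23015.

k = 1.401, C = 1.230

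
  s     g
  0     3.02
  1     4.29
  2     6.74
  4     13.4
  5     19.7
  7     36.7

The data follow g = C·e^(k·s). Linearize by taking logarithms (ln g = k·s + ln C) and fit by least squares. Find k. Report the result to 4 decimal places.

k = 0.3605

Taking logs, ln g = k·s + ln C, so regress ln g on s.
Sums: Σs = 19.0000, Σ(s)² = 95.0000, Σln g = 13.6483, Σs·ln g = 55.7760.
Normal system: [[95.0000, 19.0000]; [19.0000, 6]]·[k, ln C]ᵀ = [55.7760, 13.6483]ᵀ.
Solving (det = 209.0000): k = 0.36047, ln C = 1.13321.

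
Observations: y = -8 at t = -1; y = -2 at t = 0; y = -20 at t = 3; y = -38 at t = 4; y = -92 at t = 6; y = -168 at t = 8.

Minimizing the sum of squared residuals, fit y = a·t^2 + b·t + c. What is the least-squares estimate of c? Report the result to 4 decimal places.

c = -2.1142

From the data, Σt^2·t^2 = 5730, Σt^2·t = 818, Σt^2 = 126, Σt·t = 126, Σt = 20, Σ1 = 6.
And Σt^2·y = -14860, Σt·y = -2100, Σy = -328.
So XᵀX·[a, b, c]ᵀ = Xᵀy: [[5730, 818, 126]; [818, 126, 20]; [126, 20, 6]]·[a, b, c]ᵀ = [-14860, -2100, -328]ᵀ.
Row-reducing yields a = -18088/6145, b = 17074/6145, c = -12992/6145.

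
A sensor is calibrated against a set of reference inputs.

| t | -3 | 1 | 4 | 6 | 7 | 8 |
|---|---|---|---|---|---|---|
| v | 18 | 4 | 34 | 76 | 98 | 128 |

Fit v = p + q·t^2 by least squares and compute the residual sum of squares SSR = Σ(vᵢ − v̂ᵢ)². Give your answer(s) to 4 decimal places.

SSR = 12.3218

MᵀM·[p, q]ᵀ = Mᵀv reads: 6·p + 175·q = 358;  175·p + 8131·q = 16440.
(Σ1 = 6, Σt^2 = 175, Σt^2·t^2 = 8131, Σv = 358, Σt^2·v = 16440.)
Δ = 6·8131 − 175² = 18161.
p = (358·8131 − 175·16440)/18161 = 33898/18161; q = (6·16440 − 175·358)/18161 = 35990/18161.
Residuals: -2810/1651, 212/1397, 7736/18161, 50698/18161, -17630/18161, -1150/1651; SSR = 223776/18161.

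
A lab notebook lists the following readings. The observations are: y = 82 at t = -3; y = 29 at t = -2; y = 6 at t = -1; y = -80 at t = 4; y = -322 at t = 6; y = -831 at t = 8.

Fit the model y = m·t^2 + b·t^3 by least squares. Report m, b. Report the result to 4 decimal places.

Compute the Gram sums: Σt^2·t^2 = 5746, Σt^2·t^3 = 41292, Σt^3·t^3 = 313690.
Right-hand side: Σt^2·y = -65196, Σt^3·y = -502596.
Normal equations: [[5746, 41292]; [41292, 313690]]·[m, b]ᵀ = [-65196, -502596]ᵀ.
Δ = 5746·313690 − 41292² = 97433476.
m = ((-65196)·313690 − 41292·(-502596))/97433476 = 75465198/24358369; b = (5746·(-502596) − 41292·(-65196))/97433476 = -48960846/24358369.

m = 3.0981, b = -2.0100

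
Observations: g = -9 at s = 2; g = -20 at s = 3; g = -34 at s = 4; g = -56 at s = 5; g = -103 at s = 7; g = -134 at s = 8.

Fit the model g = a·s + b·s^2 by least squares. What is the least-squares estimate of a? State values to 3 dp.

Compute the Gram sums: Σs·s = 167, Σs·s^2 = 1079, Σs^2·s^2 = 7475.
And Σs·g = -2287, Σs^2·g = -15783.
MᵀM·[a, b]ᵀ = Mᵀg becomes [[167, 1079]; [1079, 7475]]·[a, b]ᵀ = [-2287, -15783]ᵀ.
Δ = 167·7475 − 1079² = 84084.
a = ((-2287)·7475 − 1079·(-15783))/84084 = -1259/1617; b = (167·(-15783) − 1079·(-2287))/84084 = -42022/21021.

a = -0.779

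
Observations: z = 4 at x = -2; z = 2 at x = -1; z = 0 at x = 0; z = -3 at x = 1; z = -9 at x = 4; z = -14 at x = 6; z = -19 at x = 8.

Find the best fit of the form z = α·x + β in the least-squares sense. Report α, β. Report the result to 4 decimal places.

α = -2.2926, β = -0.3311

With design matrix A, AᵀA = [[122, 16]; [16, 7]] and Aᵀz = [-285, -39]ᵀ.
Eliminating β: 7·(row 1) − 16·(row 2) gives 598·α = 7·(-285) − 16·(-39) = -1371, so α = -1371/598.
Then β = ((-39) − 16·(-1371/598))/7 = -99/299.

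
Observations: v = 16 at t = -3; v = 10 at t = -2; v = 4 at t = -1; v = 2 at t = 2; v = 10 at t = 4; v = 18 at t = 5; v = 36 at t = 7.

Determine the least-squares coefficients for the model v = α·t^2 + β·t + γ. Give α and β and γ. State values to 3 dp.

Sums needed: Σt^2·t^2 = 3396, Σt^2·t = 504, Σt^2 = 108, Σt·t = 108, Σt = 12, Σ1 = 7.
Right-hand side: Σt^2·v = 2570, Σt·v = 314, Σv = 96.
Inverting the 3×3 Gram matrix, [α, β, γ]ᵀ = [1541/1606, -25877/14454, 4768/2409]ᵀ.

α = 0.960, β = -1.790, γ = 1.979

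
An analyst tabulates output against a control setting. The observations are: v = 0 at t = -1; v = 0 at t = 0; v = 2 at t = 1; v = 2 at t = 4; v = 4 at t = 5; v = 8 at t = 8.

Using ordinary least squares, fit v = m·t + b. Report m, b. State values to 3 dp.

Compute the Gram sums: Σt·t = 107, Σt = 17, Σ1 = 6.
Right-hand side: Σt·v = 94, Σv = 16.
Δ = 107·6 − 17² = 353.
m = (94·6 − 17·16)/353 = 292/353; b = (107·16 − 17·94)/353 = 114/353.

m = 0.827, b = 0.323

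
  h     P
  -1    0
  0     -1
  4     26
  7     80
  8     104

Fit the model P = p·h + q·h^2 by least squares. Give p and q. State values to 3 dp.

Normal-equation sums: Σh·h = 130, Σh·h^2 = 918, Σh^2·h^2 = 6754.
For XᵀP: Σh·P = 1496, Σh^2·P = 10992.
XᵀX·[p, q]ᵀ = XᵀP becomes [[130, 918]; [918, 6754]]·[p, q]ᵀ = [1496, 10992]ᵀ.
Δ = 130·6754 − 918² = 35296.
p = (1496·6754 − 918·10992)/35296 = 833/2206; q = (130·10992 − 918·1496)/35296 = 3477/2206.

p = 0.378, q = 1.576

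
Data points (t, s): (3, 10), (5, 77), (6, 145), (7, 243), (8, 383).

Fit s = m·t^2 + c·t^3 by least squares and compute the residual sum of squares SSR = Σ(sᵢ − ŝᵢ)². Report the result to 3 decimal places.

Sums needed: Σt^2·t^2 = 8499, Σt^2·t^3 = 60719, Σt^3·t^3 = 442803.
Right-hand side: Σt^2·s = 43654, Σt^3·s = 320660.
Normal equations: [[8499, 60719]; [60719, 442803]]·[m, c]ᵀ = [43654, 320660]ᵀ.
Determinant 8499·442803 − 60719² = 76585736.
m = (43654·442803 − 60719·320660)/76585736 = -70016189/38292868; c = (8499·320660 − 60719·43654)/76585736 = 37331057/38292868.
Residuals: 2567921/19146434, 8143359/9573217, 2385088/9573217, -34296183/19146434, 8425839/9573217; SSR = 91652221/19146434.

SSR = 4.787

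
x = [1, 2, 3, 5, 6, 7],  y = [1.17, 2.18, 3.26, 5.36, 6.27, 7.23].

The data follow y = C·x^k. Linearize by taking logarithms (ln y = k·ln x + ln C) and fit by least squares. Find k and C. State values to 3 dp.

With ln yᵢ as the transformed response and ln xᵢ as the regressor:
XᵀX = [[11.2747, 7.1389]; [7.1389, 6]], rhs = [11.6794, 7.6110]ᵀ  (here Σln x = 7.1389, Σ(ln x)² = 11.2747, Σln y = 7.6110, Σln x·ln y = 11.6794).
Δ = 11.2747·6 − (7.1389)² = 16.6845; k = (11.6794·6 − 7.1389·7.6110)/16.6845 = 0.94351, ln C = (11.2747·7.6110 − 7.1389·11.6794)/16.6845 = 0.14590, so C = exp(0.14590) = 1.15708.

k = 0.944, C = 1.157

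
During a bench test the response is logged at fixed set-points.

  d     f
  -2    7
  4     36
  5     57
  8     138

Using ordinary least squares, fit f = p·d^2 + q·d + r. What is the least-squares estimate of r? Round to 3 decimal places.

From the data, Σd^2·d^2 = 4993, Σd^2·d = 693, Σd^2 = 109, Σd·d = 109, Σd = 15, Σ1 = 4.
Moment sums: Σd^2·f = 10861, Σd·f = 1519, Σf = 238.
AᵀA·[p, q, r]ᵀ = Aᵀf becomes [[4993, 693, 109]; [693, 109, 15]; [109, 15, 4]]·[p, q, r]ᵀ = [10861, 1519, 238]ᵀ.
Solving the 3×3 system (Gaussian elimination) gives p = 17575/8634, q = 2613/2878, r = 2704/4317.

r = 0.626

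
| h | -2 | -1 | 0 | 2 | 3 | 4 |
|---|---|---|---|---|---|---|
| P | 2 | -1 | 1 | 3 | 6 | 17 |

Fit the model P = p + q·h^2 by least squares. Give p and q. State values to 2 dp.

p = -1.29, q = 1.05

Entries of XᵀX: Σ1 = 6, Σh^2 = 34, Σh^2·h^2 = 370.
Right-hand side: ΣP = 28, Σh^2·P = 345.
XᵀX·[p, q]ᵀ = XᵀP becomes [[6, 34]; [34, 370]]·[p, q]ᵀ = [28, 345]ᵀ.
Δ = 6·370 − 34² = 1064.
p = (28·370 − 34·345)/1064 = -685/532; q = (6·345 − 34·28)/1064 = 559/532.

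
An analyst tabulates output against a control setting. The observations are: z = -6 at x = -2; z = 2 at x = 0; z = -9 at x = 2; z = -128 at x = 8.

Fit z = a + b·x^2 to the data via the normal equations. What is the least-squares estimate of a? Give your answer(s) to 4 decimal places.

a = 1.0678

With design matrix M, MᵀM = [[4, 72]; [72, 4128]] and Mᵀz = [-141, -8252]ᵀ.
det = 4·4128 − 72² = 11328.
a = ((-141)·4128 − 72·(-8252))/11328 = 63/59; b = (4·(-8252) − 72·(-141))/11328 = -2857/1416.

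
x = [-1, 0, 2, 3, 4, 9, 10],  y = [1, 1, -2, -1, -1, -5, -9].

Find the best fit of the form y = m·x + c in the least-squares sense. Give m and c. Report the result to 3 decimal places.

m = -0.798, c = 0.793

Setting ∂/∂m … = 0 gives: 211·m + 27·c = -147;  27·m + 7·c = -16.
Eliminating c: 7·(row 1) − 27·(row 2) gives 748·m = 7·(-147) − 27·(-16) = -597, so m = -597/748.
Then c = ((-16) − 27·(-597/748))/7 = 593/748.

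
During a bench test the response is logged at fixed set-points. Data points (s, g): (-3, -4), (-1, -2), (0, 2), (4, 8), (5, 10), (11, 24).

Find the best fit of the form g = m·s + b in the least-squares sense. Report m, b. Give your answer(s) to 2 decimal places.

m = 2.00, b = 1.00

XᵀX·[m, b]ᵀ = Xᵀg reads: 172·m + 16·b = 360;  16·m + 6·b = 38.
Eliminating b: 6·(row 1) − 16·(row 2) gives 776·m = 6·360 − 16·38 = 1552, so m = 2.
Then b = (38 − 16·2)/6 = 1.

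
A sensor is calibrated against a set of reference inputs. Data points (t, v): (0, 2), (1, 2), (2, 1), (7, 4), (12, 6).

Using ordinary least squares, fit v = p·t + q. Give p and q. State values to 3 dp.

p = 0.375, q = 1.348

Setting ∂/∂p … = 0 gives: 198·p + 22·q = 104;  22·p + 5·q = 15.
(Σt·t = 198, Σt = 22, Σ1 = 5, Σt·v = 104, Σv = 15.)
Determinant 198·5 − 22² = 506.
p = (104·5 − 22·15)/506 = 95/253; q = (198·15 − 22·104)/506 = 31/23.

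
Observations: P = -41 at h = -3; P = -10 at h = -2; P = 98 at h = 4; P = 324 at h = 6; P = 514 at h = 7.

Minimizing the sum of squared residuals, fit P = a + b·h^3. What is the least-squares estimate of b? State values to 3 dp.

b = 1.496

From the data, Σ1 = 5, Σh^3 = 588, Σh^3·h^3 = 169194.
Moment sums: ΣP = 885, Σh^3·P = 253745.
So MᵀM·[a, b]ᵀ = MᵀP: [[5, 588]; [588, 169194]]·[a, b]ᵀ = [885, 253745]ᵀ.
Determinant 5·169194 − 588² = 500226.
a = (885·169194 − 588·253745)/500226 = 89105/83371; b = (5·253745 − 588·885)/500226 = 748345/500226.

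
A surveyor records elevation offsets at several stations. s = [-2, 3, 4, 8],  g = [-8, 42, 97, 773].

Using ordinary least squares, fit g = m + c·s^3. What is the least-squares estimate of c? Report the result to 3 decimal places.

c = 1.505

From the data, Σ1 = 4, Σs^3 = 595, Σs^3·s^3 = 267033.
Right-hand side: Σg = 904, Σs^3·g = 403182.
Determinant 4·267033 − 595² = 714107.
m = (904·267033 − 595·403182)/714107 = 1504542/714107; c = (4·403182 − 595·904)/714107 = 1074848/714107.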